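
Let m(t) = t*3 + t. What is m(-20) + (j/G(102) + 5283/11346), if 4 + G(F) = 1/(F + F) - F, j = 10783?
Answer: -14823563201/81778186 ≈ -181.27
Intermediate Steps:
G(F) = -4 + 1/(2*F) - F (G(F) = -4 + (1/(F + F) - F) = -4 + (1/(2*F) - F) = -4 + 1/(2*F) - F)
m(t) = 4*t (m(t) = 3*t + t = 4*t)
m(-20) + (j/G(102) + 5283/11346) = 4*(-20) + (10783/(-4 + (½)/102 - 1*102) + 5283/11346) = -80 + (10783/(-4 + (½)*(1/102) - 102) + 5283*(1/11346)) = -80 + (10783/(-4 + 1/204 - 102) + 1761/3782) = -80 + (10783/(-21623/204) + 1761/3782) = -80 + (10783*(-204/21623) + 1761/3782) = -80 + (-2199732/21623 + 1761/3782) = -80 - 8281308321/81778186 = -14823563201/81778186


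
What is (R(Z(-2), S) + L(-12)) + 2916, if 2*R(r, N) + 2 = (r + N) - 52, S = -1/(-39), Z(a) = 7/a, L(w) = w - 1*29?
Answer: 444017/156 ≈ 2846.3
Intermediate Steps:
L(w) = -29 + w (L(w) = w - 29 = -29 + w)
S = 1/39 (S = -1*(-1/39) = 1/39 ≈ 0.025641)
R(r, N) = -27 + N/2 + r/2 (R(r, N) = -1 + ((r + N) - 52)/2 = -1 + ((N + r) - 52)/2 = -1 + (-52 + N + r)/2 = -1 + (-26 + N/2 + r/2) = -27 + N/2 + r/2)
(R(Z(-2), S) + L(-12)) + 2916 = ((-27 + (½)*(1/39) + (7/(-2))/2) + (-29 - 12)) + 2916 = ((-27 + 1/78 + (7*(-½))/2) - 41) + 2916 = ((-27 + 1/78 + (½)*(-7/2)) - 41) + 2916 = ((-27 + 1/78 - 7/4) - 41) + 2916 = (-4483/156 - 41) + 2916 = -10879/156 + 2916 = 444017/156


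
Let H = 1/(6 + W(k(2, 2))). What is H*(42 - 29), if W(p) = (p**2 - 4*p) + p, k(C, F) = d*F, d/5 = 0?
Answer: 13/6 ≈ 2.1667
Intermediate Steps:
d = 0 (d = 5*0 = 0)
k(C, F) = 0 (k(C, F) = 0*F = 0)
W(p) = p**2 - 3*p
H = 1/6 (H = 1/(6 + 0*(-3 + 0)) = 1/(6 + 0*(-3)) = 1/(6 + 0) = 1/6 ≈ 0.16667)
H*(42 - 29) = (42 - 29)/6 = (1/6)*13 = 13/6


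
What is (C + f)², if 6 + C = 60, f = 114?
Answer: 28224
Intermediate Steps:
C = 54 (C = -6 + 60 = 54)
(C + f)² = (54 + 114)² = 168² = 28224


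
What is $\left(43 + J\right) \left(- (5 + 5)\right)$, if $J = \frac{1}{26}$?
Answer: $- \frac{5595}{13} \approx -430.38$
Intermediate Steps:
$J = \frac{1}{26} \approx 0.038462$
$\left(43 + J\right) \left(- (5 + 5)\right) = \left(43 + \frac{1}{26}\right) \left(- (5 + 5)\right) = \frac{1119 \left(\left(-1\right) 10\right)}{26} = \frac{1119}{26} \left(-10\right) = - \frac{5595}{13}$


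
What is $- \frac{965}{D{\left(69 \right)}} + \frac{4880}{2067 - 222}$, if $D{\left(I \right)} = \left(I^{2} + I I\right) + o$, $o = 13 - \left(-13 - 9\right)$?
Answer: $\frac{8971547}{3526533} \approx 2.544$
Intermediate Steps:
$o = 35$ ($o = 13 - \left(-13 - 9\right) = 13 - -22 = 13 + 22 = 35$)
$D{\left(I \right)} = 35 + 2 I^{2}$ ($D{\left(I \right)} = \left(I^{2} + I I\right) + 35 = \left(I^{2} + I^{2}\right) + 35 = 2 I^{2} + 35 = 35 + 2 I^{2}$)
$- \frac{965}{D{\left(69 \right)}} + \frac{4880}{2067 - 222} = - \frac{965}{35 + 2 \cdot 69^{2}} + \frac{4880}{2067 - 222} = - \frac{965}{35 + 2 \cdot 4761} + \frac{4880}{1845} = - \frac{965}{35 + 9522} + 4880 \cdot \frac{1}{1845} = - \frac{965}{9557} + \frac{976}{369} = \frac{8971547}{3526533}$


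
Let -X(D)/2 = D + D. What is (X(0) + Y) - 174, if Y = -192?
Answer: -366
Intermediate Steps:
X(D) = -4*D (X(D) = -2*(D + D) = -4*D)
(X(0) + Y) - 174 = (-4*0 - 192) - 174 = (0 - 192) - 174 = -192 - 174 = -366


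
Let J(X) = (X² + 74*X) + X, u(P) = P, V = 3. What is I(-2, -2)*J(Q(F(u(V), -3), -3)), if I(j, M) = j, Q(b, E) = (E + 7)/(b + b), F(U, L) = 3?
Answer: -908/9 ≈ -100.89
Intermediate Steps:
Q(b, E) = (7 + E)/(2*b) (Q(b, E) = (7 + E)/((2*b)) = (7 + E)*(1/(2*b)) = (7 + E)/(2*b))
J(X) = X² + 75*X
I(-2, -2)*J(Q(F(u(V), -3), -3)) = -2*(½)*(7 - 3)/3*(75 + (½)*(7 - 3)/3) = -2*(½)*(⅓)*4*(75 + (½)*(⅓)*4) = -4*(75 + ⅔)/3 = -4*227/(3*3) = -2*454/9 = -908/9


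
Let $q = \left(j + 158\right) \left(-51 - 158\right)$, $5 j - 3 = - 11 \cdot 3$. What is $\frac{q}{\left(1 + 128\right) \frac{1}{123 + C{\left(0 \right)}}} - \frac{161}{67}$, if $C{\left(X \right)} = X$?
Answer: $- \frac{87273619}{2881} \approx -30293.0$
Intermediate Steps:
$j = -6$ ($j = \frac{3}{5} + \frac{\left(-1\right) 11 \cdot 3}{5} = \frac{3}{5} + \frac{\left(-1\right) 33}{5} = \frac{3}{5} + \frac{1}{5} \left(-33\right) = \frac{3}{5} - \frac{33}{5} = -6$)
$q = -31768$ ($q = \left(-6 + 158\right) \left(-51 - 158\right) = 152 \left(-209\right) = -31768$)
$\frac{q}{\left(1 + 128\right) \frac{1}{123 + C{\left(0 \right)}}} - \frac{161}{67} = - \frac{31768}{\left(1 + 128\right) \frac{1}{123 + 0}} - \frac{161}{67} = - \frac{31768}{129 \cdot \frac{1}{123}} - \frac{161}{67} = - \frac{31768}{\frac{43}{41}} - \frac{161}{67} = \left(-31768\right) \frac{41}{43} - \frac{161}{67} = - \frac{1302488}{43} - \frac{161}{67} = - \frac{87273619}{2881}$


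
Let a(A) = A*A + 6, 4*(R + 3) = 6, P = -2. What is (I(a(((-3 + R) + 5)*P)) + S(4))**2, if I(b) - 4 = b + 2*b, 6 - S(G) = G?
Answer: 729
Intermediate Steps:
R = -3/2 (R = -3 + (1/4)*6 = -3 + 3/2 = -3/2 ≈ -1.5000)
S(G) = 6 - G
a(A) = 6 + A**2 (a(A) = A**2 + 6 = 6 + A**2)
I(b) = 4 + 3*b (I(b) = 4 + (b + 2*b) = 4 + 3*b)
(I(a(((-3 + R) + 5)*P)) + S(4))**2 = ((4 + 3*(6 + (((-3 - 3/2) + 5)*(-2))**2)) + (6 - 1*4))**2 = ((4 + 3*(6 + ((-9/2 + 5)*(-2))**2)) + (6 - 4))**2 = ((4 + 3*(6 + ((1/2)*(-2))**2)) + 2)**2 = ((4 + 3*(6 + (-1)**2)) + 2)**2 = ((4 + 3*(6 + 1)) + 2)**2 = ((4 + 3*7) + 2)**2 = ((4 + 21) + 2)**2 = (25 + 2)**2 = 27**2 = 729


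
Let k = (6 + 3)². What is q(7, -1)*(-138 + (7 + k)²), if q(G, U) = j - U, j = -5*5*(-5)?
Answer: 958356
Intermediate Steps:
j = 125 (j = -25*(-5) = 125)
q(G, U) = 125 - U
k = 81 (k = 9² = 81)
q(7, -1)*(-138 + (7 + k)²) = (125 - 1*(-1))*(-138 + (7 + 81)²) = (125 + 1)*(-138 + 88²) = 126*(-138 + 7744) = 126*7606 = 958356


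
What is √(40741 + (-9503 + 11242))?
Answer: 12*√295 ≈ 206.11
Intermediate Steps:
√(40741 + (-9503 + 11242)) = √(40741 + 1739) = √42480 = 12*√295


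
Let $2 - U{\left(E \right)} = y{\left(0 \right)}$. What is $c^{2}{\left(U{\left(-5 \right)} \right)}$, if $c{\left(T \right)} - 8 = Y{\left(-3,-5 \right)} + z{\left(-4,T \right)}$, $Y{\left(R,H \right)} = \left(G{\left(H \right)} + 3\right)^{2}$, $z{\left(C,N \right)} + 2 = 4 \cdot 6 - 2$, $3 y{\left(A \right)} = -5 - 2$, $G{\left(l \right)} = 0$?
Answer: $1369$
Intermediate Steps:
$y{\left(A \right)} = - \frac{7}{3}$ ($y{\left(A \right)} = \frac{-5 - 2}{3} = \frac{1}{3} \left(-7\right) = - \frac{7}{3}$)
$U{\left(E \right)} = \frac{13}{3}$ ($U{\left(E \right)} = 2 - - \frac{7}{3} = 2 + \frac{7}{3} = \frac{13}{3}$)
$z{\left(C,N \right)} = 20$ ($z{\left(C,N \right)} = -2 + \left(4 \cdot 6 - 2\right) = -2 + \left(24 - 2\right) = -2 + 22 = 20$)
$Y{\left(R,H \right)} = 9$ ($Y{\left(R,H \right)} = \left(0 + 3\right)^{2} = 3^{2} = 9$)
$c{\left(T \right)} = 37$ ($c{\left(T \right)} = 8 + \left(9 + 20\right) = 8 + 29 = 37$)
$c^{2}{\left(U{\left(-5 \right)} \right)} = 37^{2} = 1369$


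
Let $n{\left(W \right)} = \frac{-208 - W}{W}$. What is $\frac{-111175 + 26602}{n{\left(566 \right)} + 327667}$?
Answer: $- \frac{23934159}{92729374} \approx -0.25811$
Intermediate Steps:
$n{\left(W \right)} = \frac{-208 - W}{W}$
$\frac{-111175 + 26602}{n{\left(566 \right)} + 327667} = \frac{-111175 + 26602}{\frac{-208 - 566}{566} + 327667} = - \frac{84573}{\frac{-208 - 566}{566} + 327667} = - \frac{84573}{\frac{1}{566} \left(-774\right) + 327667} = - \frac{84573}{- \frac{387}{283} + 327667} = - \frac{84573}{\frac{92729374}{283}} = \left(-84573\right) \frac{283}{92729374} = - \frac{23934159}{92729374}$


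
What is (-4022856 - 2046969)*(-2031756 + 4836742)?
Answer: -17025774147450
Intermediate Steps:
(-4022856 - 2046969)*(-2031756 + 4836742) = -6069825*2804986 = -17025774147450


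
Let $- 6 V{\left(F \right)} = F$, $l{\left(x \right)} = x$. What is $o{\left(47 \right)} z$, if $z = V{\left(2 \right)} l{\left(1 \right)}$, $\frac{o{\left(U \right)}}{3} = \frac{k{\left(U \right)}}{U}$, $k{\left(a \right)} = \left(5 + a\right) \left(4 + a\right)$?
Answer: $- \frac{2652}{47} \approx -56.426$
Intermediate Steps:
$k{\left(a \right)} = \left(4 + a\right) \left(5 + a\right)$
$V{\left(F \right)} = - \frac{F}{6}$
$o{\left(U \right)} = \frac{3 \left(20 + U^{2} + 9 U\right)}{U}$ ($o{\left(U \right)} = 3 \frac{20 + U^{2} + 9 U}{U} = \frac{3 \left(20 + U^{2} + 9 U\right)}{U}$)
$z = - \frac{1}{3}$ ($z = \left(- \frac{1}{6}\right) 2 \cdot 1 = \left(- \frac{1}{3}\right) 1 = - \frac{1}{3} \approx -0.33333$)
$o{\left(47 \right)} z = \left(27 + 3 \cdot 47 + \frac{60}{47}\right) \left(- \frac{1}{3}\right) = \left(27 + 141 + 60 \cdot \frac{1}{47}\right) \left(- \frac{1}{3}\right) = \left(27 + 141 + \frac{60}{47}\right) \left(- \frac{1}{3}\right) = \frac{7956}{47} \left(- \frac{1}{3}\right) = - \frac{2652}{47}$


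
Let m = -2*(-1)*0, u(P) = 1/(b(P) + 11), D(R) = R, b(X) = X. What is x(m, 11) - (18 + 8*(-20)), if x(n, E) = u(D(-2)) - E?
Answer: 1180/9 ≈ 131.11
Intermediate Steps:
u(P) = 1/(11 + P) (u(P) = 1/(P + 11) = 1/(11 + P))
m = 0 (m = 2*0 = 0)
x(n, E) = ⅑ - E (x(n, E) = 1/(11 - 2) - E = 1/9 - E = ⅑ - E)
x(m, 11) - (18 + 8*(-20)) = (⅑ - 1*11) - (18 + 8*(-20)) = (⅑ - 11) - (18 - 160) = -98/9 - 1*(-142) = -98/9 + 142 = 1180/9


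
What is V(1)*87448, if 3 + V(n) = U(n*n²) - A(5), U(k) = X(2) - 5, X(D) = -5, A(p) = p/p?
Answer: -1224272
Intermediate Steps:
A(p) = 1
U(k) = -10 (U(k) = -5 - 5 = -10)
V(n) = -14 (V(n) = -3 + (-10 - 1*1) = -3 + (-10 - 1) = -3 - 11 = -14)
V(1)*87448 = -14*87448 = -1224272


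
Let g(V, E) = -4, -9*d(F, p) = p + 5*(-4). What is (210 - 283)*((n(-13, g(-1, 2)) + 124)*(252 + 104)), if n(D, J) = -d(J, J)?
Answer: -9459632/3 ≈ -3.1532e+6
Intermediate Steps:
d(F, p) = 20/9 - p/9 (d(F, p) = -(p + 5*(-4))/9 = -(p - 20)/9 = -(-20 + p)/9 = 20/9 - p/9)
n(D, J) = -20/9 + J/9 (n(D, J) = -(20/9 - J/9) = -20/9 + J/9)
(210 - 283)*((n(-13, g(-1, 2)) + 124)*(252 + 104)) = (210 - 283)*(((-20/9 + (1/9)*(-4)) + 124)*(252 + 104)) = -73*((-20/9 - 4/9) + 124)*356 = -73*(-8/3 + 124)*356 = -26572*356/3 = -73*129584/3 = -9459632/3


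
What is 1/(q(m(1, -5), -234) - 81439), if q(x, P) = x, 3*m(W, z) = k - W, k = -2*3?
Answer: -3/244324 ≈ -1.2279e-5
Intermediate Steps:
k = -6
m(W, z) = -2 - W/3 (m(W, z) = (-6 - W)/3 = -2 - W/3)
1/(q(m(1, -5), -234) - 81439) = 1/((-2 - 1/3*1) - 81439) = 1/((-2 - 1/3) - 81439) = 1/(-7/3 - 81439) = 1/(-244324/3) = -3/244324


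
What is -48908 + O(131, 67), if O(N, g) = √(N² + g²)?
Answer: -48908 + 5*√866 ≈ -48761.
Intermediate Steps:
-48908 + O(131, 67) = -48908 + √(131² + 67²) = -48908 + √(17161 + 4489) = -48908 + √21650 = -48908 + 5*√866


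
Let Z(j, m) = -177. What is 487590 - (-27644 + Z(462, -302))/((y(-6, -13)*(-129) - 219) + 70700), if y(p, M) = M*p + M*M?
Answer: 18829778441/38618 ≈ 4.8759e+5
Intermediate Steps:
y(p, M) = M**2 + M*p (y(p, M) = M*p + M**2 = M**2 + M*p)
487590 - (-27644 + Z(462, -302))/((y(-6, -13)*(-129) - 219) + 70700) = 487590 - (-27644 - 177)/((-13*(-13 - 6)*(-129) - 219) + 70700) = 487590 - (-27821)/((-13*(-19)*(-129) - 219) + 70700) = 487590 - (-27821)/((247*(-129) - 219) + 70700) = 487590 - (-27821)/((-31863 - 219) + 70700) = 487590 - (-27821)/(-32082 + 70700) = 487590 - (-27821)/38618 = 487590 - 1*(-27821/38618) = 487590 + 27821/38618 = 18829778441/38618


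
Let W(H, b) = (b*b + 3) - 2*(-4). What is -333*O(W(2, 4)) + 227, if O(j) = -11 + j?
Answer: -5101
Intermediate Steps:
W(H, b) = 11 + b² (W(H, b) = (b² + 3) + 8 = (3 + b²) + 8 = 11 + b²)
-333*O(W(2, 4)) + 227 = -333*(-11 + (11 + 4²)) + 227 = -333*(-11 + (11 + 16)) + 227 = -333*(-11 + 27) + 227 = -333*16 + 227 = -5328 + 227 = -5101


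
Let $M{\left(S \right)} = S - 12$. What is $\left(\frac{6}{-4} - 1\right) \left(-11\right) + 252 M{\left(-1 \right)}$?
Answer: $- \frac{6497}{2} \approx -3248.5$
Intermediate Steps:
$M{\left(S \right)} = -12 + S$
$\left(\frac{6}{-4} - 1\right) \left(-11\right) + 252 M{\left(-1 \right)} = \left(\frac{6}{-4} - 1\right) \left(-11\right) + 252 \left(-12 - 1\right) = \left(6 \left(- \frac{1}{4}\right) - 1\right) \left(-11\right) + 252 \left(-13\right) = \left(- \frac{3}{2} - 1\right) \left(-11\right) - 3276 = \left(- \frac{5}{2}\right) \left(-11\right) - 3276 = \frac{55}{2} - 3276 = - \frac{6497}{2}$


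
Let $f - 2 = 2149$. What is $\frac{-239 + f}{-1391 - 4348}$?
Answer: $- \frac{1912}{5739} \approx -0.33316$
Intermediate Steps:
$f = 2151$ ($f = 2 + 2149 = 2151$)
$\frac{-239 + f}{-1391 - 4348} = \frac{-239 + 2151}{-1391 - 4348} = \frac{1912}{-5739} = 1912 \left(- \frac{1}{5739}\right) = - \frac{1912}{5739}$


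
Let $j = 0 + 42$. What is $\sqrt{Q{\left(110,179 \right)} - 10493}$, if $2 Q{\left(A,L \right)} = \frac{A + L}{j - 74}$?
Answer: $\frac{3 i \sqrt{74649}}{8} \approx 102.46 i$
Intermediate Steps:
$j = 42$
$Q{\left(A,L \right)} = - \frac{A}{64} - \frac{L}{64}$ ($Q{\left(A,L \right)} = \frac{\left(A + L\right) \frac{1}{42 - 74}}{2} = \frac{\left(A + L\right) \frac{1}{-32}}{2} = \frac{\left(A + L\right) \left(- \frac{1}{32}\right)}{2} = \frac{- \frac{A}{32} - \frac{L}{32}}{2} = - \frac{A}{64} - \frac{L}{64}$)
$\sqrt{Q{\left(110,179 \right)} - 10493} = \sqrt{\left(\left(- \frac{1}{64}\right) 110 - \frac{179}{64}\right) - 10493} = \sqrt{\left(- \frac{55}{32} - \frac{179}{64}\right) - 10493} = \sqrt{- \frac{289}{64} - 10493} = \sqrt{- \frac{671841}{64}} = \frac{3 i \sqrt{74649}}{8}$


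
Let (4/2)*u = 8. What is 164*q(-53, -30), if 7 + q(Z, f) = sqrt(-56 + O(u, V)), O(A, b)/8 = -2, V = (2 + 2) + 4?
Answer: -1148 + 984*I*sqrt(2) ≈ -1148.0 + 1391.6*I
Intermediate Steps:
u = 4 (u = (1/2)*8 = 4)
V = 8 (V = 4 + 4 = 8)
O(A, b) = -16 (O(A, b) = 8*(-2) = -16)
q(Z, f) = -7 + 6*I*sqrt(2) (q(Z, f) = -7 + sqrt(-56 - 16) = -7 + sqrt(-72) = -7 + 6*I*sqrt(2))
164*q(-53, -30) = 164*(-7 + 6*I*sqrt(2)) = -1148 + 984*I*sqrt(2)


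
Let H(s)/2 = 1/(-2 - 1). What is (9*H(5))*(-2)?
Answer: 12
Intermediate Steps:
H(s) = -⅔ (H(s) = 2/(-2 - 1) = 2/(-3) = 2*(-⅓) = -⅔)
(9*H(5))*(-2) = (9*(-⅔))*(-2) = -6*(-2) = 12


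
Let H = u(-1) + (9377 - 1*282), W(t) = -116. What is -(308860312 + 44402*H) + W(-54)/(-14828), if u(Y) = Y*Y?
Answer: -2642130531099/3707 ≈ -7.1274e+8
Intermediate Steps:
u(Y) = Y²
H = 9096 (H = (-1)² + (9377 - 1*282) = 1 + (9377 - 282) = 1 + 9095 = 9096)
-(308860312 + 44402*H) + W(-54)/(-14828) = -44402/(1/(6956 + 9096)) - 116/(-14828) = -44402/(1/16052) - 116*(-1/14828) = -44402/1/16052 + 29/3707 = -44402*16052 + 29/3707 = -712740904 + 29/3707 = -2642130531099/3707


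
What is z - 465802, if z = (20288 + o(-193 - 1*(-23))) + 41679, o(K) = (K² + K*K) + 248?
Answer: -345787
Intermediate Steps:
o(K) = 248 + 2*K² (o(K) = (K² + K²) + 248 = 2*K² + 248 = 248 + 2*K²)
z = 120015 (z = (20288 + (248 + 2*(-193 - 1*(-23))²)) + 41679 = (20288 + (248 + 2*(-193 + 23)²)) + 41679 = (20288 + (248 + 2*(-170)²)) + 41679 = (20288 + (248 + 2*28900)) + 41679 = (20288 + (248 + 57800)) + 41679 = (20288 + 58048) + 41679 = 78336 + 41679 = 120015)
z - 465802 = 120015 - 465802 = -345787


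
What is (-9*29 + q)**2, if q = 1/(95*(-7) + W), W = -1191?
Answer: 234659829889/3444736 ≈ 68121.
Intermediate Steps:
q = -1/1856 (q = 1/(95*(-7) - 1191) = 1/(-665 - 1191) = 1/(-1856) = -1/1856 ≈ -0.00053879)
(-9*29 + q)**2 = (-9*29 - 1/1856)**2 = (-261 - 1/1856)**2 = (-484417/1856)**2 = 234659829889/3444736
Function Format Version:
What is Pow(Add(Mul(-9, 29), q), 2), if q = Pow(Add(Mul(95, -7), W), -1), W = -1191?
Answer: Rational(234659829889, 3444736) ≈ 68121.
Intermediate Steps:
q = Rational(-1, 1856) (q = Pow(Add(Mul(95, -7), -1191), -1) = Pow(Add(-665, -1191), -1) = Pow(-1856, -1) = Rational(-1, 1856) ≈ -0.00053879)
Pow(Add(Mul(-9, 29), q), 2) = Pow(Add(Mul(-9, 29), Rational(-1, 1856)), 2) = Pow(Add(-261, Rational(-1, 1856)), 2) = Pow(Rational(-484417, 1856), 2) = Rational(234659829889, 3444736)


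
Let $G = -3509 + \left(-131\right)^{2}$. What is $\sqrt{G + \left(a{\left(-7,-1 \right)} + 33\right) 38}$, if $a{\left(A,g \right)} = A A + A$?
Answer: $\sqrt{16502} \approx 128.46$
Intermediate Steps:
$a{\left(A,g \right)} = A + A^{2}$ ($a{\left(A,g \right)} = A^{2} + A = A + A^{2}$)
$G = 13652$ ($G = -3509 + 17161 = 13652$)
$\sqrt{G + \left(a{\left(-7,-1 \right)} + 33\right) 38} = \sqrt{13652 + \left(- 7 \left(1 - 7\right) + 33\right) 38} = \sqrt{13652 + \left(\left(-7\right) \left(-6\right) + 33\right) 38} = \sqrt{13652 + \left(42 + 33\right) 38} = \sqrt{13652 + 75 \cdot 38} = \sqrt{13652 + 2850} = \sqrt{16502}$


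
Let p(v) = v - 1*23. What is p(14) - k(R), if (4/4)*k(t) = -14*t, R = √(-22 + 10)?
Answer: -9 + 28*I*√3 ≈ -9.0 + 48.497*I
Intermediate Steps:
R = 2*I*√3 (R = √(-12) = 2*I*√3 ≈ 3.4641*I)
p(v) = -23 + v (p(v) = v - 23 = -23 + v)
k(t) = -14*t
p(14) - k(R) = (-23 + 14) - (-14)*2*I*√3 = -9 - (-28)*I*√3 = -9 + 28*I*√3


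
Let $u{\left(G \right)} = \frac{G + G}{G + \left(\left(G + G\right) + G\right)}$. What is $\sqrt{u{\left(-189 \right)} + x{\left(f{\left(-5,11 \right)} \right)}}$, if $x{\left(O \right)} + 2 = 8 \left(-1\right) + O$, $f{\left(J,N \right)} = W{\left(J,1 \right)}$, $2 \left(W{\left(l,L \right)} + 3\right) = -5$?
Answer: $i \sqrt{15} \approx 3.873 i$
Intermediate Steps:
$W{\left(l,L \right)} = - \frac{11}{2}$ ($W{\left(l,L \right)} = -3 + \frac{1}{2} \left(-5\right) = -3 - \frac{5}{2} = - \frac{11}{2}$)
$f{\left(J,N \right)} = - \frac{11}{2}$
$x{\left(O \right)} = -10 + O$ ($x{\left(O \right)} = -2 + \left(8 \left(-1\right) + O\right) = -2 + \left(-8 + O\right) = -10 + O$)
$u{\left(G \right)} = \frac{1}{2}$ ($u{\left(G \right)} = \frac{2 G}{G + \left(2 G + G\right)} = \frac{2 G}{G + 3 G} = \frac{2 G}{4 G} = 2 G \frac{1}{4 G} = \frac{1}{2}$)
$\sqrt{u{\left(-189 \right)} + x{\left(f{\left(-5,11 \right)} \right)}} = \sqrt{\frac{1}{2} - \frac{31}{2}} = \sqrt{-15} = i \sqrt{15}$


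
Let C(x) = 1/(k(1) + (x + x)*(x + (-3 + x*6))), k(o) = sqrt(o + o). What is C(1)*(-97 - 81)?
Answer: -712/31 + 89*sqrt(2)/31 ≈ -18.908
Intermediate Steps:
k(o) = sqrt(2)*sqrt(o) (k(o) = sqrt(2*o) = sqrt(2)*sqrt(o))
C(x) = 1/(sqrt(2) + 2*x*(-3 + 7*x)) (C(x) = 1/(sqrt(2)*sqrt(1) + (x + x)*(x + (-3 + x*6))) = 1/(sqrt(2)*1 + (2*x)*(x + (-3 + 6*x))) = 1/(sqrt(2) + (2*x)*(-3 + 7*x)) = 1/(sqrt(2) + 2*x*(-3 + 7*x)))
C(1)*(-97 - 81) = (-97 - 81)/(sqrt(2) - 6*1 + 14*1**2) = -178/(sqrt(2) - 6 + 14*1) = -178/(sqrt(2) - 6 + 14) = -178/(8 + sqrt(2))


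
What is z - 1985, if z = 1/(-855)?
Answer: -1697176/855 ≈ -1985.0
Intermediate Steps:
z = -1/855 ≈ -0.0011696
z - 1985 = -1/855 - 1985 = -1697176/855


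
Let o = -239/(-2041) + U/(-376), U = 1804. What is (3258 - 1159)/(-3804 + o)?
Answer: -402701546/730710641 ≈ -0.55111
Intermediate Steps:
o = -898025/191854 (o = -239/(-2041) + 1804/(-376) = -239*(-1/2041) + 1804*(-1/376) = 239/2041 - 451/94 = -898025/191854 ≈ -4.6808)
(3258 - 1159)/(-3804 + o) = (3258 - 1159)/(-3804 - 898025/191854) = 2099/(-730710641/191854) = 2099*(-191854/730710641) = -402701546/730710641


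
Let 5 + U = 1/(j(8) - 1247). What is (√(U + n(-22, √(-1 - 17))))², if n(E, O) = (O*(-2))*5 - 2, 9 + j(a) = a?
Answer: -8737/1248 - 30*I*√2 ≈ -7.0008 - 42.426*I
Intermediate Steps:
j(a) = -9 + a
n(E, O) = -2 - 10*O (n(E, O) = -2*O*5 - 2 = -10*O - 2 = -2 - 10*O)
U = -6241/1248 (U = -5 + 1/((-9 + 8) - 1247) = -5 + 1/(-1 - 1247) = -5 + 1/(-1248) = -5 - 1/1248 = -6241/1248 ≈ -5.0008)
(√(U + n(-22, √(-1 - 17))))² = (√(-6241/1248 + (-2 - 10*√(-1 - 17))))² = (√(-6241/1248 + (-2 - 30*I*√2)))² = (√(-8737/1248 - 30*I*√2))² = -8737/1248 - 30*I*√2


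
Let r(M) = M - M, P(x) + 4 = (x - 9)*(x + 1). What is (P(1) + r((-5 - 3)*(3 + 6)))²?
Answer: 400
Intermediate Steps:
P(x) = -4 + (1 + x)*(-9 + x) (P(x) = -4 + (x - 9)*(x + 1) = -4 + (-9 + x)*(1 + x) = -4 + (1 + x)*(-9 + x))
r(M) = 0
(P(1) + r((-5 - 3)*(3 + 6)))² = ((-13 + 1² - 8*1) + 0)² = ((-13 + 1 - 8) + 0)² = (-20 + 0)² = (-20)² = 400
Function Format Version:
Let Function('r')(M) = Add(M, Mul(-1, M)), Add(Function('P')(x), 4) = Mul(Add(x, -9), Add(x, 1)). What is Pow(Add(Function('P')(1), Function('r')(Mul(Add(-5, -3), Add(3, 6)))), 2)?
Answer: 400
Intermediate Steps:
Function('P')(x) = Add(-4, Mul(Add(1, x), Add(-9, x))) (Function('P')(x) = Add(-4, Mul(Add(x, -9), Add(x, 1))) = Add(-4, Mul(Add(-9, x), Add(1, x))) = Add(-4, Mul(Add(1, x), Add(-9, x))))
Function('r')(M) = 0
Pow(Add(Function('P')(1), Function('r')(Mul(Add(-5, -3), Add(3, 6)))), 2) = Pow(Add(Add(-13, Pow(1, 2), Mul(-8, 1)), 0), 2) = Pow(Add(Add(-13, 1, -8), 0), 2) = Pow(Add(-20, 0), 2) = Pow(-20, 2) = 400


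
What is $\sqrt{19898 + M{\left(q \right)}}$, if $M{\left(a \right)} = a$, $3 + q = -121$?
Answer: $\sqrt{19774} \approx 140.62$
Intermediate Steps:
$q = -124$ ($q = -3 - 121 = -124$)
$\sqrt{19898 + M{\left(q \right)}} = \sqrt{19898 - 124} = \sqrt{19774}$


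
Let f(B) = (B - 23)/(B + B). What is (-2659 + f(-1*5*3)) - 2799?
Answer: -81851/15 ≈ -5456.7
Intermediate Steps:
f(B) = (-23 + B)/(2*B) (f(B) = (-23 + B)/((2*B)) = (-23 + B)*(1/(2*B)) = (-23 + B)/(2*B))
(-2659 + f(-1*5*3)) - 2799 = (-2659 + (-23 - 1*5*3)/(2*((-1*5*3)))) - 2799 = (-2659 + (-23 - 5*3)/(2*((-5*3)))) - 2799 = (-2659 + (½)*(-23 - 15)/(-15)) - 2799 = (-2659 + (½)*(-1/15)*(-38)) - 2799 = (-2659 + 19/15) - 2799 = -39866/15 - 2799 = -81851/15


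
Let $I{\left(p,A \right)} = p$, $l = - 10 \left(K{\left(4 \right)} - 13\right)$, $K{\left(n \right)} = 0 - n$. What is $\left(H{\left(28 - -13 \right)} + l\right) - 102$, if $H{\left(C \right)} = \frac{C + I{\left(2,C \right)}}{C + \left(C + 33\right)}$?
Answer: $\frac{7863}{115} \approx 68.374$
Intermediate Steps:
$K{\left(n \right)} = - n$
$l = 170$ ($l = - 10 \left(\left(-1\right) 4 - 13\right) = - 10 \left(-4 - 13\right) = \left(-10\right) \left(-17\right) = 170$)
$H{\left(C \right)} = \frac{2 + C}{33 + 2 C}$ ($H{\left(C \right)} = \frac{C + 2}{C + \left(C + 33\right)} = \frac{2 + C}{C + \left(33 + C\right)} = \frac{2 + C}{33 + 2 C}$)
$\left(H{\left(28 - -13 \right)} + l\right) - 102 = \left(\frac{2 + \left(28 - -13\right)}{33 + 2 \left(28 - -13\right)} + 170\right) - 102 = \left(\frac{2 + \left(28 + 13\right)}{33 + 2 \left(28 + 13\right)} + 170\right) - 102 = \left(\frac{2 + 41}{33 + 2 \cdot 41} + 170\right) - 102 = \left(\frac{1}{33 + 82} \cdot 43 + 170\right) - 102 = \left(\frac{1}{115} \cdot 43 + 170\right) - 102 = \left(\frac{43}{115} + 170\right) - 102 = \frac{19593}{115} - 102 = \frac{7863}{115}$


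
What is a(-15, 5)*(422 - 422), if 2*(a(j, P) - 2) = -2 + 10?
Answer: 0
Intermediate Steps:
a(j, P) = 6 (a(j, P) = 2 + (-2 + 10)/2 = 2 + (½)*8 = 2 + 4 = 6)
a(-15, 5)*(422 - 422) = 6*(422 - 422) = 6*0 = 0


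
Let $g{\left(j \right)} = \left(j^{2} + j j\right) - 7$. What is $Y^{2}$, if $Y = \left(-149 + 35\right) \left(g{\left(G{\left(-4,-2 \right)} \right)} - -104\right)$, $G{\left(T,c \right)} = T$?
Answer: $216266436$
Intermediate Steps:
$g{\left(j \right)} = -7 + 2 j^{2}$ ($g{\left(j \right)} = \left(j^{2} + j^{2}\right) - 7 = 2 j^{2} - 7 = -7 + 2 j^{2}$)
$Y = -14706$ ($Y = \left(-149 + 35\right) \left(\left(-7 + 2 \left(-4\right)^{2}\right) - -104\right) = - 114 \left(\left(-7 + 2 \cdot 16\right) + 104\right) = - 114 \left(\left(-7 + 32\right) + 104\right) = - 114 \left(25 + 104\right) = \left(-114\right) 129 = -14706$)
$Y^{2} = \left(-14706\right)^{2} = 216266436$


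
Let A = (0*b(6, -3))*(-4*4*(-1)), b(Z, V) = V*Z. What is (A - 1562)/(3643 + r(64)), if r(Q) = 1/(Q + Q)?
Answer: -199936/466305 ≈ -0.42877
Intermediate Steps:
A = 0 (A = (0*(-3*6))*(-4*4*(-1)) = (0*(-18))*(-16*(-1)) = 0*16 = 0)
r(Q) = 1/(2*Q)
(A - 1562)/(3643 + r(64)) = (0 - 1562)/(3643 + (1/2)/64) = -1562/(3643 + (1/2)*(1/64)) = -1562/(3643 + 1/128) = -1562/466305/128 = -1562*128/466305 = -199936/466305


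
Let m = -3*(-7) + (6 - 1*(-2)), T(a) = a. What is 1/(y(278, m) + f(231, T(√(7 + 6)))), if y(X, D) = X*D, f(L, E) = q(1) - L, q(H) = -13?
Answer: 1/7818 ≈ 0.00012791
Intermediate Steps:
f(L, E) = -13 - L
m = 29 (m = 21 + (6 + 2) = 21 + 8 = 29)
y(X, D) = D*X
1/(y(278, m) + f(231, T(√(7 + 6)))) = 1/(29*278 + (-13 - 1*231)) = 1/(8062 + (-13 - 231)) = 1/(8062 - 244) = 1/7818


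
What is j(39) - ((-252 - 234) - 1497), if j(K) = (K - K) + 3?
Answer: 1986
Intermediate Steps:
j(K) = 3 (j(K) = 0 + 3 = 3)
j(39) - ((-252 - 234) - 1497) = 3 - ((-252 - 234) - 1497) = 3 - (-486 - 1497) = 3 - 1*(-1983) = 3 + 1983 = 1986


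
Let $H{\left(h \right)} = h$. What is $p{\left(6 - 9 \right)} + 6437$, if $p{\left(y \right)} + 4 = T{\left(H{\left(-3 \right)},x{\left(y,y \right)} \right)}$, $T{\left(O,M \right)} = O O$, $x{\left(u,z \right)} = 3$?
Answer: $6442$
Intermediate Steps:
$T{\left(O,M \right)} = O^{2}$
$p{\left(y \right)} = 5$ ($p{\left(y \right)} = -4 + \left(-3\right)^{2} = -4 + 9 = 5$)
$p{\left(6 - 9 \right)} + 6437 = 5 + 6437 = 6442$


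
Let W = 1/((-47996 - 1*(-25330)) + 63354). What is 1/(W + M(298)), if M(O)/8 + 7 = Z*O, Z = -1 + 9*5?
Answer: 40688/4265729921 ≈ 9.5383e-6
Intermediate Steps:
Z = 44 (Z = -1 + 45 = 44)
M(O) = -56 + 352*O (M(O) = -56 + 8*(44*O) = -56 + 352*O)
W = 1/40688 (W = 1/((-47996 + 25330) + 63354) = 1/(-22666 + 63354) = 1/40688 ≈ 2.4577e-5)
1/(W + M(298)) = 1/(1/40688 + (-56 + 352*298)) = 1/(1/40688 + (-56 + 104896)) = 1/(1/40688 + 104840) = 1/(4265729921/40688) = 40688/4265729921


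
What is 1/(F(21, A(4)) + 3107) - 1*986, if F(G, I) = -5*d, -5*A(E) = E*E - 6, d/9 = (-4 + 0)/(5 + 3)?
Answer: -6171372/6259 ≈ -986.00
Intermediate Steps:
d = -9/2 (d = 9*((-4 + 0)/(5 + 3)) = 9*(-4/8) = 9*(-4*⅛) = 9*(-½) = -9/2 ≈ -4.5000)
A(E) = 6/5 - E²/5 (A(E) = -(E*E - 6)/5 = -(E² - 6)/5 = -(-6 + E²)/5 = 6/5 - E²/5)
F(G, I) = 45/2 (F(G, I) = -5*(-9/2) = 45/2)
1/(F(21, A(4)) + 3107) - 1*986 = 1/(45/2 + 3107) - 1*986 = 1/(6259/2) - 986 = 2/6259 - 986 = -6171372/6259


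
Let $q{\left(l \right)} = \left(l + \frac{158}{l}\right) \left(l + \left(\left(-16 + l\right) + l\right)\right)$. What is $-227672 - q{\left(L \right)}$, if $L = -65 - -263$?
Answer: $- \frac{33915146}{99} \approx -3.4258 \cdot 10^{5}$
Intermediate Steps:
$L = 198$ ($L = -65 + 263 = 198$)
$q{\left(l \right)} = \left(-16 + 3 l\right) \left(l + \frac{158}{l}\right)$ ($q{\left(l \right)} = \left(l + \frac{158}{l}\right) \left(l + \left(-16 + 2 l\right)\right) = \left(l + \frac{158}{l}\right) \left(-16 + 3 l\right) = \left(-16 + 3 l\right) \left(l + \frac{158}{l}\right)$)
$-227672 - q{\left(L \right)} = -227672 - \left(474 - \frac{2528}{198} - 3168 + 3 \cdot 198^{2}\right) = -227672 - \left(474 - \frac{1264}{99} - 3168 + 3 \cdot 39204\right) = -227672 - \left(474 - \frac{1264}{99} - 3168 + 117612\right) = -227672 - \frac{11375618}{99} = - \frac{33915146}{99}$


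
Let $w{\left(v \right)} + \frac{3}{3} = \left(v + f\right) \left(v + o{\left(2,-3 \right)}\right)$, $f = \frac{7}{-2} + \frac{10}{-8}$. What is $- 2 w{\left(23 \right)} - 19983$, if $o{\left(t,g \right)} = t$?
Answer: $- \frac{41787}{2} \approx -20894.0$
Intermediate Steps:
$f = - \frac{19}{4}$ ($f = 7 \left(- \frac{1}{2}\right) + 10 \left(- \frac{1}{8}\right) = - \frac{7}{2} - \frac{5}{4} = - \frac{19}{4} \approx -4.75$)
$w{\left(v \right)} = -1 + \left(2 + v\right) \left(- \frac{19}{4} + v\right)$ ($w{\left(v \right)} = -1 + \left(v - \frac{19}{4}\right) \left(v + 2\right) = -1 + \left(- \frac{19}{4} + v\right) \left(2 + v\right) = -1 + \left(2 + v\right) \left(- \frac{19}{4} + v\right)$)
$- 2 w{\left(23 \right)} - 19983 = - 2 \left(- \frac{21}{2} + 23^{2} - \frac{253}{4}\right) - 19983 = - 2 \left(- \frac{21}{2} + 529 - \frac{253}{4}\right) - 19983 = \left(-2\right) \frac{1821}{4} - 19983 = - \frac{1821}{2} - 19983 = - \frac{41787}{2}$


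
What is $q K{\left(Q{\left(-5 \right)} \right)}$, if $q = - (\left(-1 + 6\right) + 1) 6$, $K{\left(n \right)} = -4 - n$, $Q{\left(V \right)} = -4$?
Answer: $0$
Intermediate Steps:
$q = -36$ ($q = - (5 + 1) 6 = \left(-1\right) 6 \cdot 6 = \left(-6\right) 6 = -36$)
$q K{\left(Q{\left(-5 \right)} \right)} = - 36 \left(-4 - -4\right) = - 36 \left(-4 + 4\right) = \left(-36\right) 0 = 0$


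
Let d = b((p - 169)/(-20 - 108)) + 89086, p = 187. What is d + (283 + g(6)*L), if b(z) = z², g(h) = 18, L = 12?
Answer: 366940241/4096 ≈ 89585.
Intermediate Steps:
d = 364896337/4096 (d = ((187 - 169)/(-20 - 108))² + 89086 = (18/(-128))² + 89086 = (18*(-1/128))² + 89086 = (-9/64)² + 89086 = 81/4096 + 89086 = 364896337/4096 ≈ 89086.)
d + (283 + g(6)*L) = 364896337/4096 + (283 + 18*12) = 364896337/4096 + (283 + 216) = 364896337/4096 + 499 = 366940241/4096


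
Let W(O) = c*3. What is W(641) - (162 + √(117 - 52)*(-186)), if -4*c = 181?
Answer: -1191/4 + 186*√65 ≈ 1201.8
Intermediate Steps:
c = -181/4 (c = -¼*181 = -181/4 ≈ -45.250)
W(O) = -543/4 (W(O) = -181/4*3 = -543/4)
W(641) - (162 + √(117 - 52)*(-186)) = -543/4 - (162 + √(117 - 52)*(-186)) = -543/4 - (162 + √65*(-186)) = -543/4 - (162 - 186*√65) = -543/4 + (-162 + 186*√65) = -1191/4 + 186*√65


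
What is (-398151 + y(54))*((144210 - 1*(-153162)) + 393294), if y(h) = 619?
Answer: -274561836312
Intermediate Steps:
(-398151 + y(54))*((144210 - 1*(-153162)) + 393294) = (-398151 + 619)*((144210 - 1*(-153162)) + 393294) = -397532*((144210 + 153162) + 393294) = -397532*(297372 + 393294) = -397532*690666 = -274561836312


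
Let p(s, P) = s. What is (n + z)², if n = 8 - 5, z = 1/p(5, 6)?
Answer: 256/25 ≈ 10.240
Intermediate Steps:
z = ⅕ (z = 1/5 = ⅕ ≈ 0.20000)
n = 3
(n + z)² = (3 + ⅕)² = (16/5)² = 256/25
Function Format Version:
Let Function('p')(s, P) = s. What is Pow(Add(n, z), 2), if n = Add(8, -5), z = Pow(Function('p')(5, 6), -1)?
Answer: Rational(256, 25) ≈ 10.240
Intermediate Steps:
z = Rational(1, 5) (z = Pow(5, -1) = Rational(1, 5) ≈ 0.20000)
n = 3
Pow(Add(n, z), 2) = Pow(Add(3, Rational(1, 5)), 2) = Pow(Rational(16, 5), 2) = Rational(256, 25)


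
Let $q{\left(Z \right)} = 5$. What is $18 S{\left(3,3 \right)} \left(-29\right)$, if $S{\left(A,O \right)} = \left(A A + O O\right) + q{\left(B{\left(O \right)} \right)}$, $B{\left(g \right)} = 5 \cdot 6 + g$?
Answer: $-12006$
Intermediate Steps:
$B{\left(g \right)} = 30 + g$
$S{\left(A,O \right)} = 5 + A^{2} + O^{2}$ ($S{\left(A,O \right)} = \left(A A + O O\right) + 5 = \left(A^{2} + O^{2}\right) + 5 = 5 + A^{2} + O^{2}$)
$18 S{\left(3,3 \right)} \left(-29\right) = 18 \left(5 + 3^{2} + 3^{2}\right) \left(-29\right) = 18 \left(5 + 9 + 9\right) \left(-29\right) = 18 \cdot 23 \left(-29\right) = 414 \left(-29\right) = -12006$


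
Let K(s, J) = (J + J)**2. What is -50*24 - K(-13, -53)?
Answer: -12436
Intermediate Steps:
K(s, J) = 4*J**2 (K(s, J) = (2*J)**2 = 4*J**2)
-50*24 - K(-13, -53) = -50*24 - 4*(-53)**2 = -1200 - 4*2809 = -1200 - 1*11236 = -1200 - 11236 = -12436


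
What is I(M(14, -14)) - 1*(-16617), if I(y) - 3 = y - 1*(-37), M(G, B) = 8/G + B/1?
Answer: 116505/7 ≈ 16644.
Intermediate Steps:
M(G, B) = B + 8/G (M(G, B) = 8/G + B*1 = 8/G + B = B + 8/G)
I(y) = 40 + y (I(y) = 3 + (y - 1*(-37)) = 3 + (y + 37) = 3 + (37 + y) = 40 + y)
I(M(14, -14)) - 1*(-16617) = (40 + (-14 + 8/14)) - 1*(-16617) = (40 + (-14 + 8*(1/14))) + 16617 = (40 + (-14 + 4/7)) + 16617 = (40 - 94/7) + 16617 = 186/7 + 16617 = 116505/7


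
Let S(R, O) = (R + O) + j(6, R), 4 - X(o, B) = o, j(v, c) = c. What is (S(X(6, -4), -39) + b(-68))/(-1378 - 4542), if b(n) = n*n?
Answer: -4581/5920 ≈ -0.77382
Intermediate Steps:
b(n) = n²
X(o, B) = 4 - o
S(R, O) = O + 2*R (S(R, O) = (R + O) + R = (O + R) + R = O + 2*R)
(S(X(6, -4), -39) + b(-68))/(-1378 - 4542) = ((-39 + 2*(4 - 1*6)) + (-68)²)/(-1378 - 4542) = ((-39 + 2*(4 - 6)) + 4624)/(-5920) = ((-39 + 2*(-2)) + 4624)*(-1/5920) = ((-39 - 4) + 4624)*(-1/5920) = (-43 + 4624)*(-1/5920) = 4581*(-1/5920) = -4581/5920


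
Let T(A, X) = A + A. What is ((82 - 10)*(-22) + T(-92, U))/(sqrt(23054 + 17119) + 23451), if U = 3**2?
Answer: -3455114/45825769 + 442*sqrt(40173)/137477307 ≈ -0.074752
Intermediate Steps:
U = 9
T(A, X) = 2*A
((82 - 10)*(-22) + T(-92, U))/(sqrt(23054 + 17119) + 23451) = ((82 - 10)*(-22) + 2*(-92))/(sqrt(23054 + 17119) + 23451) = (72*(-22) - 184)/(sqrt(40173) + 23451) = (-1584 - 184)/(23451 + sqrt(40173)) = -1768/(23451 + sqrt(40173))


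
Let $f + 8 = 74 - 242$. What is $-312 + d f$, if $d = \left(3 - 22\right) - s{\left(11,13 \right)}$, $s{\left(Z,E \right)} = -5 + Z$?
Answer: $4088$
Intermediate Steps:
$f = -176$ ($f = -8 + \left(74 - 242\right) = -8 - 168 = -176$)
$d = -25$ ($d = \left(3 - 22\right) - \left(-5 + 11\right) = \left(3 - 22\right) - 6 = -19 - 6 = -25$)
$-312 + d f = -312 - -4400 = -312 + 4400 = 4088$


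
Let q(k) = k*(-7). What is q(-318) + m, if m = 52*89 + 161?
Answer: 7015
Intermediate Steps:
m = 4789 (m = 4628 + 161 = 4789)
q(k) = -7*k
q(-318) + m = -7*(-318) + 4789 = 2226 + 4789 = 7015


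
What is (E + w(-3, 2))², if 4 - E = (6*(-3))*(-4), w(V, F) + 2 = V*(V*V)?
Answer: 9409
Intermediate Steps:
w(V, F) = -2 + V³ (w(V, F) = -2 + V*(V*V) = -2 + V*V² = -2 + V³)
E = -68 (E = 4 - 6*(-3)*(-4) = 4 - (-18)*(-4) = 4 - 1*72 = 4 - 72 = -68)
(E + w(-3, 2))² = (-68 + (-2 + (-3)³))² = (-68 + (-2 - 27))² = (-68 - 29)² = (-97)² = 9409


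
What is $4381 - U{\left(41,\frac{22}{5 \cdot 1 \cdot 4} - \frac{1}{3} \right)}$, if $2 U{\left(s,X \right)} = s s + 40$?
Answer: $\frac{7041}{2} \approx 3520.5$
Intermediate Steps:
$U{\left(s,X \right)} = 20 + \frac{s^{2}}{2}$ ($U{\left(s,X \right)} = \frac{s s + 40}{2} = \frac{s^{2} + 40}{2} = \frac{40 + s^{2}}{2} = 20 + \frac{s^{2}}{2}$)
$4381 - U{\left(41,\frac{22}{5 \cdot 1 \cdot 4} - \frac{1}{3} \right)} = 4381 - \left(20 + \frac{41^{2}}{2}\right) = 4381 - \left(20 + \frac{1}{2} \cdot 1681\right) = 4381 - \left(20 + \frac{1681}{2}\right) = 4381 - \frac{1721}{2} = \frac{7041}{2}$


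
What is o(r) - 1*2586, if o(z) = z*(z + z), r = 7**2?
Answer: 2216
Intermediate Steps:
r = 49
o(z) = 2*z**2 (o(z) = z*(2*z) = 2*z**2)
o(r) - 1*2586 = 2*49**2 - 1*2586 = 2*2401 - 2586 = 4802 - 2586 = 2216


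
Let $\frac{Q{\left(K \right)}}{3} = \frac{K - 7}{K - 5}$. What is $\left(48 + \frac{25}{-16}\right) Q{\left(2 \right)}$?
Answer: $\frac{3715}{16} \approx 232.19$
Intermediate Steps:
$Q{\left(K \right)} = \frac{3 \left(-7 + K\right)}{-5 + K}$ ($Q{\left(K \right)} = 3 \frac{K - 7}{K - 5} = 3 \frac{-7 + K}{-5 + K} = \frac{3 \left(-7 + K\right)}{-5 + K}$)
$\left(48 + \frac{25}{-16}\right) Q{\left(2 \right)} = \left(48 + \frac{25}{-16}\right) \frac{3 \left(-7 + 2\right)}{-5 + 2} = \left(48 + 25 \left(- \frac{1}{16}\right)\right) 3 \frac{1}{-3} \left(-5\right) = \left(48 - \frac{25}{16}\right) 3 \left(- \frac{1}{3}\right) \left(-5\right) = \frac{743}{16} \cdot 5 = \frac{3715}{16}$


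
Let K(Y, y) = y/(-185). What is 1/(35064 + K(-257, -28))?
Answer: 185/6486868 ≈ 2.8519e-5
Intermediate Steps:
K(Y, y) = -y/185 (K(Y, y) = y*(-1/185) = -y/185)
1/(35064 + K(-257, -28)) = 1/(35064 - 1/185*(-28)) = 1/(35064 + 28/185) = 1/(6486868/185) = 185/6486868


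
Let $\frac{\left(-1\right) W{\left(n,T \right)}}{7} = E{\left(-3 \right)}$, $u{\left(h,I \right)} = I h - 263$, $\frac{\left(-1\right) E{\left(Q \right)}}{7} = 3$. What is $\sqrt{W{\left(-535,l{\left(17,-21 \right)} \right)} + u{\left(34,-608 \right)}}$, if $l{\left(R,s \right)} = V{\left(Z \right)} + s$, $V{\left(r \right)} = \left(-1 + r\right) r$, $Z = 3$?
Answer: $2 i \sqrt{5197} \approx 144.18 i$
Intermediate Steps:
$E{\left(Q \right)} = -21$ ($E{\left(Q \right)} = \left(-7\right) 3 = -21$)
$u{\left(h,I \right)} = -263 + I h$
$V{\left(r \right)} = r \left(-1 + r\right)$
$l{\left(R,s \right)} = 6 + s$ ($l{\left(R,s \right)} = 3 \left(-1 + 3\right) + s = 3 \cdot 2 + s = 6 + s$)
$W{\left(n,T \right)} = 147$ ($W{\left(n,T \right)} = \left(-7\right) \left(-21\right) = 147$)
$\sqrt{W{\left(-535,l{\left(17,-21 \right)} \right)} + u{\left(34,-608 \right)}} = \sqrt{147 - 20935} = \sqrt{-20788} = 2 i \sqrt{5197}$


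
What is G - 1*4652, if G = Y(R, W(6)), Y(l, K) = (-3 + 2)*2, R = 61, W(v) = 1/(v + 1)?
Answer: -4654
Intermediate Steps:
W(v) = 1/(1 + v)
Y(l, K) = -2 (Y(l, K) = -1*2 = -2)
G = -2
G - 1*4652 = -2 - 1*4652 = -2 - 4652 = -4654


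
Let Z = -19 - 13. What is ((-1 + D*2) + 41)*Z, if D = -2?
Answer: -1152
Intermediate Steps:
Z = -32
((-1 + D*2) + 41)*Z = ((-1 - 2*2) + 41)*(-32) = ((-1 - 4) + 41)*(-32) = (-5 + 41)*(-32) = 36*(-32) = -1152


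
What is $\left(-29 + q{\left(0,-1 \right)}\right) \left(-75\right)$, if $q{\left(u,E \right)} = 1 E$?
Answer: $2250$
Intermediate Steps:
$q{\left(u,E \right)} = E$
$\left(-29 + q{\left(0,-1 \right)}\right) \left(-75\right) = \left(-29 - 1\right) \left(-75\right) = \left(-30\right) \left(-75\right) = 2250$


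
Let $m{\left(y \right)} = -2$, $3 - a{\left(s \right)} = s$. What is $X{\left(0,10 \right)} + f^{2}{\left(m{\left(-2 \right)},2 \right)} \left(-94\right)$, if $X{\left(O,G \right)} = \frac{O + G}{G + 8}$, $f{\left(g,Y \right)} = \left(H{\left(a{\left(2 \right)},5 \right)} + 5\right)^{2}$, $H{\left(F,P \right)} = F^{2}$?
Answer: $- \frac{1096411}{9} \approx -1.2182 \cdot 10^{5}$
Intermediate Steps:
$a{\left(s \right)} = 3 - s$
$f{\left(g,Y \right)} = 36$ ($f{\left(g,Y \right)} = \left(\left(3 - 2\right)^{2} + 5\right)^{2} = \left(1^{2} + 5\right)^{2} = \left(1 + 5\right)^{2} = 6^{2} = 36$)
$X{\left(O,G \right)} = \frac{G + O}{8 + G}$
$X{\left(0,10 \right)} + f^{2}{\left(m{\left(-2 \right)},2 \right)} \left(-94\right) = \frac{10 + 0}{8 + 10} + 36^{2} \left(-94\right) = \frac{1}{18} \cdot 10 + 1296 \left(-94\right) = \frac{1}{18} \cdot 10 - 121824 = \frac{5}{9} - 121824 = - \frac{1096411}{9}$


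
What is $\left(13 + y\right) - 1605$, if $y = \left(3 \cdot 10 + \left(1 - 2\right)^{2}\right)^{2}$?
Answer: $-631$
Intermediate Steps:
$y = 961$ ($y = \left(30 + \left(-1\right)^{2}\right)^{2} = \left(30 + 1\right)^{2} = 31^{2} = 961$)
$\left(13 + y\right) - 1605 = \left(13 + 961\right) - 1605 = 974 - 1605 = -631$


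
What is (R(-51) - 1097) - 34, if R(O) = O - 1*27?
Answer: -1209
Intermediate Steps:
R(O) = -27 + O (R(O) = O - 27 = -27 + O)
(R(-51) - 1097) - 34 = ((-27 - 51) - 1097) - 34 = (-78 - 1097) - 34 = -1175 - 34 = -1209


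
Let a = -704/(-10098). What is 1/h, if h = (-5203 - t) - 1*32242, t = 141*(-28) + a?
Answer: -459/15375155 ≈ -2.9853e-5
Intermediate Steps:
a = 32/459 (a = -704*(-1/10098) = 32/459 ≈ 0.069717)
t = -1812100/459 (t = 141*(-28) + 32/459 = -3948 + 32/459 = -1812100/459 ≈ -3947.9)
h = -15375155/459 (h = (-5203 - 1*(-1812100/459)) - 1*32242 = (-5203 + 1812100/459) - 32242 = -576077/459 - 32242 = -15375155/459 ≈ -33497.)
1/h = 1/(-15375155/459) = -459/15375155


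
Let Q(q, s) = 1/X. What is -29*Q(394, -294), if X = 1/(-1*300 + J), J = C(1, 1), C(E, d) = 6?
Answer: 8526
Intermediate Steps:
J = 6
X = -1/294 (X = 1/(-1*300 + 6) = 1/(-300 + 6) = 1/(-294) = -1/294 ≈ -0.0034014)
Q(q, s) = -294 (Q(q, s) = 1/(-1/294) = -294)
-29*Q(394, -294) = -29*(-294) = 8526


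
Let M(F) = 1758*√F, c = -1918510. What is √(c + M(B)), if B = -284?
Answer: √(-1918510 + 3516*I*√71) ≈ 10.69 + 1385.1*I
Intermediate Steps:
√(c + M(B)) = √(-1918510 + 1758*√(-284)) = √(-1918510 + 1758*(2*I*√71)) = √(-1918510 + 3516*I*√71)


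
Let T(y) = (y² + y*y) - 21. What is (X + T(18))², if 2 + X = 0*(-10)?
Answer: 390625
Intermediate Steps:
X = -2 (X = -2 + 0*(-10) = -2 + 0 = -2)
T(y) = -21 + 2*y² (T(y) = (y² + y²) - 21 = 2*y² - 21 = -21 + 2*y²)
(X + T(18))² = (-2 + (-21 + 2*18²))² = (-2 + (-21 + 2*324))² = (-2 + (-21 + 648))² = (-2 + 627)² = 625² = 390625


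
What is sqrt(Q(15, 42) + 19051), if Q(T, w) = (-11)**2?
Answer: 2*sqrt(4793) ≈ 138.46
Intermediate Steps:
Q(T, w) = 121
sqrt(Q(15, 42) + 19051) = sqrt(121 + 19051) = sqrt(19172) = 2*sqrt(4793)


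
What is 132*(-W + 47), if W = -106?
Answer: 20196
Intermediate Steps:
132*(-W + 47) = 132*(-1*(-106) + 47) = 132*(106 + 47) = 132*153 = 20196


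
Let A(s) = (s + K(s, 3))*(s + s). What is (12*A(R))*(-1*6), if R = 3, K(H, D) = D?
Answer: -2592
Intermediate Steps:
A(s) = 2*s*(3 + s) (A(s) = (s + 3)*(s + s) = (3 + s)*(2*s) = 2*s*(3 + s))
(12*A(R))*(-1*6) = (12*(2*3*(3 + 3)))*(-1*6) = (12*(2*3*6))*(-6) = (12*36)*(-6) = 432*(-6) = -2592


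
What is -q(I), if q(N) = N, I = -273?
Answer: 273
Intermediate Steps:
-q(I) = -1*(-273) = 273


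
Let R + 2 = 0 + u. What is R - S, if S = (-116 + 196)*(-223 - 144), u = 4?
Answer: 29362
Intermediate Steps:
S = -29360 (S = 80*(-367) = -29360)
R = 2 (R = -2 + (0 + 4) = -2 + 4 = 2)
R - S = 2 - 1*(-29360) = 2 + 29360 = 29362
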